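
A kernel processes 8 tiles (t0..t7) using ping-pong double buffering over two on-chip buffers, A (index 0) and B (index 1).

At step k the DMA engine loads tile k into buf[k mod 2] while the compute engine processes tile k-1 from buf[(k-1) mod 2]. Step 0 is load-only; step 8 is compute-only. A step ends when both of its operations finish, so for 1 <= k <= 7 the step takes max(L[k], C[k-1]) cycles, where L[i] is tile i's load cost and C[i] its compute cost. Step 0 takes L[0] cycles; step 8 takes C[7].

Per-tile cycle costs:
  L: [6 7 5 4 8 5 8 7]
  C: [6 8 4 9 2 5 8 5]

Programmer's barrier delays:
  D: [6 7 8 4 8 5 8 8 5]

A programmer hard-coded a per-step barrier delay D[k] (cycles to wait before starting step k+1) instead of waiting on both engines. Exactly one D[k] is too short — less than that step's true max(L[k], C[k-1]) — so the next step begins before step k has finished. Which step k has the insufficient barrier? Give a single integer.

step 0: need L[0]=6 = 6; D[0]=6 ok
step 1: need max(L[1]=7,C[0]=6) = 7; D[1]=7 ok
step 2: need max(L[2]=5,C[1]=8) = 8; D[2]=8 ok
step 3: need max(L[3]=4,C[2]=4) = 4; D[3]=4 ok
step 4: need max(L[4]=8,C[3]=9) = 9; D[4]=8 SHORT
step 5: need max(L[5]=5,C[4]=2) = 5; D[5]=5 ok
step 6: need max(L[6]=8,C[5]=5) = 8; D[6]=8 ok
step 7: need max(L[7]=7,C[6]=8) = 8; D[7]=8 ok
step 8: need C[7]=5 = 5; D[8]=5 ok

hazard at step 4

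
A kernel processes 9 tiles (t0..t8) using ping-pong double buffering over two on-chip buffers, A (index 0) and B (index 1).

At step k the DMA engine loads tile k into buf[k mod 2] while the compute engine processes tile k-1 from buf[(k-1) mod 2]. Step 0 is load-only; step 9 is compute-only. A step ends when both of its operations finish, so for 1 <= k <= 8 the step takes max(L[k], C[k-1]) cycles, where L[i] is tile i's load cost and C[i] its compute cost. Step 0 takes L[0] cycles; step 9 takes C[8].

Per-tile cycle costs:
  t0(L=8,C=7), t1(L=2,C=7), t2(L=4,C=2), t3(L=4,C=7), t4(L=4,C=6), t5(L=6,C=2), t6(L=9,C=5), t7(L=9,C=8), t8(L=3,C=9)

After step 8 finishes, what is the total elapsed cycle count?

step 0: L[0]=8 → dur=8, Σ=8 | A=load:t0 B=idle [load-only]
step 1: L[1]=2 C[0]=7 → dur=7, Σ=15 | A=compute:t0 B=load:t1 [compute-bound]
step 2: L[2]=4 C[1]=7 → dur=7, Σ=22 | A=load:t2 B=compute:t1 [compute-bound]
step 3: L[3]=4 C[2]=2 → dur=4, Σ=26 | A=compute:t2 B=load:t3 [load-bound]
step 4: L[4]=4 C[3]=7 → dur=7, Σ=33 | A=load:t4 B=compute:t3 [compute-bound]
step 5: L[5]=6 C[4]=6 → dur=6, Σ=39 | A=compute:t4 B=load:t5 [tied]
step 6: L[6]=9 C[5]=2 → dur=9, Σ=48 | A=load:t6 B=compute:t5 [load-bound]
step 7: L[7]=9 C[6]=5 → dur=9, Σ=57 | A=compute:t6 B=load:t7 [load-bound]
step 8: L[8]=3 C[7]=8 → dur=8, Σ=65 | A=load:t8 B=compute:t7 [compute-bound]
step 9: C[8]=9 → dur=9, Σ=74 | A=compute:t8 B=idle [compute-only]

end_cycle[8] = 65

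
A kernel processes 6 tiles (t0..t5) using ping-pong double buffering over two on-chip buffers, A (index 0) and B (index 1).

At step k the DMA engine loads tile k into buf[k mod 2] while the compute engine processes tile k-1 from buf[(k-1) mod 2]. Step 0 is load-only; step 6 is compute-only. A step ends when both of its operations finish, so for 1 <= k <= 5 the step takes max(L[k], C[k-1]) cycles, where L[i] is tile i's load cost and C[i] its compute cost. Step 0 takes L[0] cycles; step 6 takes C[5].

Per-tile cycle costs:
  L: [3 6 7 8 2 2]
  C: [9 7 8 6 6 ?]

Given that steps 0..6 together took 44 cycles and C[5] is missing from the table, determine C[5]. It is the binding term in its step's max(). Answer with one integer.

step 0 → dur = L[0]=3 = 3
step 1 → dur = max(L[1]=6, C[0]=9) = 9
step 2 → dur = max(L[2]=7, C[1]=7) = 7
step 3 → dur = max(L[3]=8, C[2]=8) = 8
step 4 → dur = max(L[4]=2, C[3]=6) = 6
step 5 → dur = max(L[5]=2, C[4]=6) = 6
step 6 → dur = C[5]=? = C[5]  (unknown; binding)
sum of known step durations = 39
dur[6] = total - known = 44 - 39 = 5
C[5] is the binding max in step 6, so C[5] = dur[6] = 5

C[5] = 5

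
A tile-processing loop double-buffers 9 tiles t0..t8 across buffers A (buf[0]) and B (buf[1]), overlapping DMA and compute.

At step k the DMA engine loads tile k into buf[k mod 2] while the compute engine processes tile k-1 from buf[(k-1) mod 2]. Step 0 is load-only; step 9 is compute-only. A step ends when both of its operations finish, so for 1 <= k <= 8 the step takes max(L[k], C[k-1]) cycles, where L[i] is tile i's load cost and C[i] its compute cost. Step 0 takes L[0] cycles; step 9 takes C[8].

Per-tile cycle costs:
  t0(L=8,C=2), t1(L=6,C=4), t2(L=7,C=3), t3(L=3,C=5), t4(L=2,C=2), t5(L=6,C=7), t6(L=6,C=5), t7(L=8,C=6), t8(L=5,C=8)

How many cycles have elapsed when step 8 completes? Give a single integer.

k=0 load=t0/8c comp=- wait=8 total=8
k=1 load=t1/6c comp=t0/2c wait=6 total=14
k=2 load=t2/7c comp=t1/4c wait=7 total=21
k=3 load=t3/3c comp=t2/3c wait=3 total=24
k=4 load=t4/2c comp=t3/5c wait=5 total=29
k=5 load=t5/6c comp=t4/2c wait=6 total=35
k=6 load=t6/6c comp=t5/7c wait=7 total=42
k=7 load=t7/8c comp=t6/5c wait=8 total=50
k=8 load=t8/5c comp=t7/6c wait=6 total=56
k=9 load=- comp=t8/8c wait=8 total=64

end_cycle[8] = 56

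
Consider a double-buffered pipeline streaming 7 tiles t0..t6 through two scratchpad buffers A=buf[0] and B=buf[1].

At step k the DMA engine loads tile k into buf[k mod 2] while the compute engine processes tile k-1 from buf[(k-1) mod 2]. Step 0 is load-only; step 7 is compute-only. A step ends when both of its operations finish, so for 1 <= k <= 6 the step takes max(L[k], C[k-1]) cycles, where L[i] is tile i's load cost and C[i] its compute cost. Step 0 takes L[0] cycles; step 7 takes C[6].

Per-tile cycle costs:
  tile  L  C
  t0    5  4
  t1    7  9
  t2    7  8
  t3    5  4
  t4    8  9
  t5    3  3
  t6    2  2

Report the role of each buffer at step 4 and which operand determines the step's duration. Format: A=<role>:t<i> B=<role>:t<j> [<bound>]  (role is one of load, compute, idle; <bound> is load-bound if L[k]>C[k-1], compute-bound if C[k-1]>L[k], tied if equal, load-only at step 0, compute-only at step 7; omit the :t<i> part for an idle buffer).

step 4: A=load:t4 B=compute:t3 [load-bound]

[0] DMA t0→A (5c) ∥ CU idle ⇒ 5c, clock 5
[1] DMA t1→B (7c) ∥ CU A:t0 (4c) ⇒ 7c, clock 12
[2] DMA t2→A (7c) ∥ CU B:t1 (9c) ⇒ 9c, clock 21
[3] DMA t3→B (5c) ∥ CU A:t2 (8c) ⇒ 8c, clock 29
[4] DMA t4→A (8c) ∥ CU B:t3 (4c) ⇒ 8c, clock 37
[5] DMA t5→B (3c) ∥ CU A:t4 (9c) ⇒ 9c, clock 46
[6] DMA t6→A (2c) ∥ CU B:t5 (3c) ⇒ 3c, clock 49
[7] DMA idle ∥ CU A:t6 (2c) ⇒ 2c, clock 51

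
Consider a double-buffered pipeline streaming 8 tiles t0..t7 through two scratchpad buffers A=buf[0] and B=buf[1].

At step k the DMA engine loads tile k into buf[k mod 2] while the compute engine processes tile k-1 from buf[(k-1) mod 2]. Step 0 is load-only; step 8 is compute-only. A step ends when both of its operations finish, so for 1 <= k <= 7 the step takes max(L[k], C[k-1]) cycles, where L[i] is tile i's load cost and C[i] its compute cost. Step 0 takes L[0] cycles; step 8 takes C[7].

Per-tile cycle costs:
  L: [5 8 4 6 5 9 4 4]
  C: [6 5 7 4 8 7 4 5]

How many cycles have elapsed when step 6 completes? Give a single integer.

step 0: L[0]=5 → dur=5, Σ=5 | A=load:t0 B=idle [load-only]
step 1: L[1]=8 C[0]=6 → dur=8, Σ=13 | A=compute:t0 B=load:t1 [load-bound]
step 2: L[2]=4 C[1]=5 → dur=5, Σ=18 | A=load:t2 B=compute:t1 [compute-bound]
step 3: L[3]=6 C[2]=7 → dur=7, Σ=25 | A=compute:t2 B=load:t3 [compute-bound]
step 4: L[4]=5 C[3]=4 → dur=5, Σ=30 | A=load:t4 B=compute:t3 [load-bound]
step 5: L[5]=9 C[4]=8 → dur=9, Σ=39 | A=compute:t4 B=load:t5 [load-bound]
step 6: L[6]=4 C[5]=7 → dur=7, Σ=46 | A=load:t6 B=compute:t5 [compute-bound]
step 7: L[7]=4 C[6]=4 → dur=4, Σ=50 | A=compute:t6 B=load:t7 [tied]
step 8: C[7]=5 → dur=5, Σ=55 | A=idle B=compute:t7 [compute-only]

end_cycle[6] = 46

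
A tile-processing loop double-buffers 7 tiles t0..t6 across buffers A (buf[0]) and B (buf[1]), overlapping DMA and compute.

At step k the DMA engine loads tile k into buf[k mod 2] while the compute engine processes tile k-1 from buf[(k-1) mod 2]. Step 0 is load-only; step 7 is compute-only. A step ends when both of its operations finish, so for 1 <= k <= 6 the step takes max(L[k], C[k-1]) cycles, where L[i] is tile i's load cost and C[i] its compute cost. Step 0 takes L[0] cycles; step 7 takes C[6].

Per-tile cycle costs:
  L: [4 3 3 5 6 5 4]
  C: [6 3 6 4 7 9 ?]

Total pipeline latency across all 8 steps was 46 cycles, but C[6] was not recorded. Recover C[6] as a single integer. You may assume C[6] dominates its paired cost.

C[6] = 5

step 0 → dur = L[0]=4 = 4
step 1 → dur = max(L[1]=3, C[0]=6) = 6
step 2 → dur = max(L[2]=3, C[1]=3) = 3
step 3 → dur = max(L[3]=5, C[2]=6) = 6
step 4 → dur = max(L[4]=6, C[3]=4) = 6
step 5 → dur = max(L[5]=5, C[4]=7) = 7
step 6 → dur = max(L[6]=4, C[5]=9) = 9
step 7 → dur = C[6]=? = C[6]  (unknown; binding)
sum of known step durations = 41
dur[7] = total - known = 46 - 41 = 5
C[6] is the binding max in step 7, so C[6] = dur[7] = 5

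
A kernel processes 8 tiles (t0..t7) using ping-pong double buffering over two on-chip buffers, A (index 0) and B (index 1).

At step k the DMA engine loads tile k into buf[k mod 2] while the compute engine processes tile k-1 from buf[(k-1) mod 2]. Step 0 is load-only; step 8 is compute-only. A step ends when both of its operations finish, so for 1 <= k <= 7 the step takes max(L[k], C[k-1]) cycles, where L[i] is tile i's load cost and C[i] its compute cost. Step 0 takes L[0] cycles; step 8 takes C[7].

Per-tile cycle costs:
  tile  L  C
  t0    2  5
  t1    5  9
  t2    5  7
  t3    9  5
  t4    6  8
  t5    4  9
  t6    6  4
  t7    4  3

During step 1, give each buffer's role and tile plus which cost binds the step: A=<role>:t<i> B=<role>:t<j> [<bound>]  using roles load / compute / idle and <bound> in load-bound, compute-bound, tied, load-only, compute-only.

step 1: A=compute:t0 B=load:t1 [tied]

  0. 2=2c; end=2; A:t0 B:-
  1. max(5,5)=5c; end=7; A:t0 B:t1
  2. max(5,9)=9c; end=16; A:t2 B:t1
  3. max(9,7)=9c; end=25; A:t2 B:t3
  4. max(6,5)=6c; end=31; A:t4 B:t3
  5. max(4,8)=8c; end=39; A:t4 B:t5
  6. max(6,9)=9c; end=48; A:t6 B:t5
  7. max(4,4)=4c; end=52; A:t6 B:t7
  8. 3=3c; end=55; A:t6 B:t7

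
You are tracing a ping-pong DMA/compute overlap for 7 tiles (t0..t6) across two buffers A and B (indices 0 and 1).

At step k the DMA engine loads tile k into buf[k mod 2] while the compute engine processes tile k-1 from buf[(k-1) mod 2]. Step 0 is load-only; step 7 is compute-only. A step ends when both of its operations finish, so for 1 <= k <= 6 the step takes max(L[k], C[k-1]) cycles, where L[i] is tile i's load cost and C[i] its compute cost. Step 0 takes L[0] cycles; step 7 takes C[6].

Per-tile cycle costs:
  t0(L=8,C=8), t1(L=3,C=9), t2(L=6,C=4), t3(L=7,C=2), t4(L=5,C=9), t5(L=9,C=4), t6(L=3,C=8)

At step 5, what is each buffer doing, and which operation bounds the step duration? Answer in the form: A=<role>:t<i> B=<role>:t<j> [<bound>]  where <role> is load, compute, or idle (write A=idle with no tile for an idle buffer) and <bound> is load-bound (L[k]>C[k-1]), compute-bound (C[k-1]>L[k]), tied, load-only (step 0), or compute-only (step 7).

[0] DMA t0→A (8c) ∥ CU idle ⇒ 8c, clock 8
[1] DMA t1→B (3c) ∥ CU A:t0 (8c) ⇒ 8c, clock 16
[2] DMA t2→A (6c) ∥ CU B:t1 (9c) ⇒ 9c, clock 25
[3] DMA t3→B (7c) ∥ CU A:t2 (4c) ⇒ 7c, clock 32
[4] DMA t4→A (5c) ∥ CU B:t3 (2c) ⇒ 5c, clock 37
[5] DMA t5→B (9c) ∥ CU A:t4 (9c) ⇒ 9c, clock 46
[6] DMA t6→A (3c) ∥ CU B:t5 (4c) ⇒ 4c, clock 50
[7] DMA idle ∥ CU A:t6 (8c) ⇒ 8c, clock 58

step 5: A=compute:t4 B=load:t5 [tied]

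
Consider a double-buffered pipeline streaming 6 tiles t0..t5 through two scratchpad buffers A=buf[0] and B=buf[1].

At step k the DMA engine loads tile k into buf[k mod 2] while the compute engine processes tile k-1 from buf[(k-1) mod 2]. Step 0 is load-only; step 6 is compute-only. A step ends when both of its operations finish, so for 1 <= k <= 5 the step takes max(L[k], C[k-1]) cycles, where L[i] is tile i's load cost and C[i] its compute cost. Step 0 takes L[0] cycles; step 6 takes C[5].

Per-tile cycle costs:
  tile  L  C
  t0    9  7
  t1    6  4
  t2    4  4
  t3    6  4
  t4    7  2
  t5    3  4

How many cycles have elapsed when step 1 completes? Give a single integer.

end_cycle[1] = 16

  0. 9=9c; end=9; A:t0 B:-
  1. max(6,7)=7c; end=16; A:t0 B:t1
  2. max(4,4)=4c; end=20; A:t2 B:t1
  3. max(6,4)=6c; end=26; A:t2 B:t3
  4. max(7,4)=7c; end=33; A:t4 B:t3
  5. max(3,2)=3c; end=36; A:t4 B:t5
  6. 4=4c; end=40; A:t4 B:t5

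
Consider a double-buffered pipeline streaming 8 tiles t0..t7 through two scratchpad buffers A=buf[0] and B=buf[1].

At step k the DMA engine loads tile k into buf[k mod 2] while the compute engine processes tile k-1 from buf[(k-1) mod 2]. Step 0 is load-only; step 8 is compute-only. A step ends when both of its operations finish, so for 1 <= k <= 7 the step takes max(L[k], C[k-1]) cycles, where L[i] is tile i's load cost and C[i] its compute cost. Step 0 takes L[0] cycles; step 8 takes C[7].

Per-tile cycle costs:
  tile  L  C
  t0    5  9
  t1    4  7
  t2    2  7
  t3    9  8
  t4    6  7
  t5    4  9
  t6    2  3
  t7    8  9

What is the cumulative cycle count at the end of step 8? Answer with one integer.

end_cycle[8] = 71

k=0 load=t0/5c comp=- wait=5 total=5
k=1 load=t1/4c comp=t0/9c wait=9 total=14
k=2 load=t2/2c comp=t1/7c wait=7 total=21
k=3 load=t3/9c comp=t2/7c wait=9 total=30
k=4 load=t4/6c comp=t3/8c wait=8 total=38
k=5 load=t5/4c comp=t4/7c wait=7 total=45
k=6 load=t6/2c comp=t5/9c wait=9 total=54
k=7 load=t7/8c comp=t6/3c wait=8 total=62
k=8 load=- comp=t7/9c wait=9 total=71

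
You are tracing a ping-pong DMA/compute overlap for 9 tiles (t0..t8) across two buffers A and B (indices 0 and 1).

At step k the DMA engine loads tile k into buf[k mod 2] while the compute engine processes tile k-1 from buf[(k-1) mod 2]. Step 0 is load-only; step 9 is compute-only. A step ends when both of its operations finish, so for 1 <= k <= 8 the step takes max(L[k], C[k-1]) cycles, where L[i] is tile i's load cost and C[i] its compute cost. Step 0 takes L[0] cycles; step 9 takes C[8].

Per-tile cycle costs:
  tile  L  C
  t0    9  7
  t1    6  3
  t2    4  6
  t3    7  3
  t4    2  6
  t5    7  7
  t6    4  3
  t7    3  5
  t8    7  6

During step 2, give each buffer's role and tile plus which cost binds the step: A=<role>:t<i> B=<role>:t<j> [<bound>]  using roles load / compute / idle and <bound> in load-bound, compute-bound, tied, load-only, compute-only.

k=0 load=t0/9c comp=- wait=9 total=9
k=1 load=t1/6c comp=t0/7c wait=7 total=16
k=2 load=t2/4c comp=t1/3c wait=4 total=20
k=3 load=t3/7c comp=t2/6c wait=7 total=27
k=4 load=t4/2c comp=t3/3c wait=3 total=30
k=5 load=t5/7c comp=t4/6c wait=7 total=37
k=6 load=t6/4c comp=t5/7c wait=7 total=44
k=7 load=t7/3c comp=t6/3c wait=3 total=47
k=8 load=t8/7c comp=t7/5c wait=7 total=54
k=9 load=- comp=t8/6c wait=6 total=60

step 2: A=load:t2 B=compute:t1 [load-bound]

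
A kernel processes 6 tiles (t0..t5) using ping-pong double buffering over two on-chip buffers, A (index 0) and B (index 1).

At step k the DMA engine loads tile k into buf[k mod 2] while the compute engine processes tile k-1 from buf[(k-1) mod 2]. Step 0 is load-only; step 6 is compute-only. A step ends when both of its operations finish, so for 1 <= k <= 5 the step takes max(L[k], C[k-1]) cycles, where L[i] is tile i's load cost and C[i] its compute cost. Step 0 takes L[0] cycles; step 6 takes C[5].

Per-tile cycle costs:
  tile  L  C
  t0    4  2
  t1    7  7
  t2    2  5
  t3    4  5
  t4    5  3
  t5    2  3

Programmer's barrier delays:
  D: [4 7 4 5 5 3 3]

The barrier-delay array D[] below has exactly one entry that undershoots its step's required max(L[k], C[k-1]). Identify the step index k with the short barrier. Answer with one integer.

hazard at step 2

step 0: need L[0]=4 = 4; D[0]=4 ok
step 1: need max(L[1]=7,C[0]=2) = 7; D[1]=7 ok
step 2: need max(L[2]=2,C[1]=7) = 7; D[2]=4 SHORT
step 3: need max(L[3]=4,C[2]=5) = 5; D[3]=5 ok
step 4: need max(L[4]=5,C[3]=5) = 5; D[4]=5 ok
step 5: need max(L[5]=2,C[4]=3) = 3; D[5]=3 ok
step 6: need C[5]=3 = 3; D[6]=3 ok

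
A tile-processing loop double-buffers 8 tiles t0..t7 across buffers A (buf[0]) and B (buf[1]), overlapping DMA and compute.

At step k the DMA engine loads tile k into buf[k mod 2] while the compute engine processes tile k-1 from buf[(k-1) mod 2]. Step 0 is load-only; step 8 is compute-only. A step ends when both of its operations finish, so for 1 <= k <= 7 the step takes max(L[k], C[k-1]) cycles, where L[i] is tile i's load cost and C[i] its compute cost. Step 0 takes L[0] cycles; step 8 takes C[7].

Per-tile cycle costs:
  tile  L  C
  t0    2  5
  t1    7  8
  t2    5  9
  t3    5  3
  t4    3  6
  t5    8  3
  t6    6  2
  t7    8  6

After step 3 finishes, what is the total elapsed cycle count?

k=0 load=t0/2c comp=- wait=2 total=2
k=1 load=t1/7c comp=t0/5c wait=7 total=9
k=2 load=t2/5c comp=t1/8c wait=8 total=17
k=3 load=t3/5c comp=t2/9c wait=9 total=26
k=4 load=t4/3c comp=t3/3c wait=3 total=29
k=5 load=t5/8c comp=t4/6c wait=8 total=37
k=6 load=t6/6c comp=t5/3c wait=6 total=43
k=7 load=t7/8c comp=t6/2c wait=8 total=51
k=8 load=- comp=t7/6c wait=6 total=57

end_cycle[3] = 26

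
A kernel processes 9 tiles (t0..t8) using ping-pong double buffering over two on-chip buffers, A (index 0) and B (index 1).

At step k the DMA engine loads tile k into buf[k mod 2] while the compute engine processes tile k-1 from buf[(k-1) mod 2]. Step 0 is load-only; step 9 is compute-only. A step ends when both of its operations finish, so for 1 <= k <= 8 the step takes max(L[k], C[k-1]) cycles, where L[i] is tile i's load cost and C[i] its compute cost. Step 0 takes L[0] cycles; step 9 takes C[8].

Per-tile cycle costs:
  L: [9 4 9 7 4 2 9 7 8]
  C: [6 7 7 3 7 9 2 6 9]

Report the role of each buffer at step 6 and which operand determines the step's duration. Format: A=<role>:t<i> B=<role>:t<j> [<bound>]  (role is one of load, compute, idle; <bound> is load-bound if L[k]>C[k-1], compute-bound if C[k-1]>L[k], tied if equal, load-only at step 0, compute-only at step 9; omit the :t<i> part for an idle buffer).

step 6: A=load:t6 B=compute:t5 [tied]

[0] DMA t0→A (9c) ∥ CU idle ⇒ 9c, clock 9
[1] DMA t1→B (4c) ∥ CU A:t0 (6c) ⇒ 6c, clock 15
[2] DMA t2→A (9c) ∥ CU B:t1 (7c) ⇒ 9c, clock 24
[3] DMA t3→B (7c) ∥ CU A:t2 (7c) ⇒ 7c, clock 31
[4] DMA t4→A (4c) ∥ CU B:t3 (3c) ⇒ 4c, clock 35
[5] DMA t5→B (2c) ∥ CU A:t4 (7c) ⇒ 7c, clock 42
[6] DMA t6→A (9c) ∥ CU B:t5 (9c) ⇒ 9c, clock 51
[7] DMA t7→B (7c) ∥ CU A:t6 (2c) ⇒ 7c, clock 58
[8] DMA t8→A (8c) ∥ CU B:t7 (6c) ⇒ 8c, clock 66
[9] DMA idle ∥ CU A:t8 (9c) ⇒ 9c, clock 75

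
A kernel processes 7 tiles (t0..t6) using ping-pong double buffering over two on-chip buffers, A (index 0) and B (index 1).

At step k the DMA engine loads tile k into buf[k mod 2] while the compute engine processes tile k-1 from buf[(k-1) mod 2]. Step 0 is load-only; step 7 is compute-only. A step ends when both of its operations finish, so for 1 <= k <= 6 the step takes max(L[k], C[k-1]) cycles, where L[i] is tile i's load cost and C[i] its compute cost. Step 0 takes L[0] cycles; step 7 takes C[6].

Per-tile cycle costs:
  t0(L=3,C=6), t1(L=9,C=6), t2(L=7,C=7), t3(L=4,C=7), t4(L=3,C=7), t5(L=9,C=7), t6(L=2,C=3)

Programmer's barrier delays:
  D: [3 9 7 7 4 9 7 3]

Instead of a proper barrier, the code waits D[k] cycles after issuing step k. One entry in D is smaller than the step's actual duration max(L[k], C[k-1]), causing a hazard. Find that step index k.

[0] required=L[0]=3=3 vs D=3 ok
[1] required=max(L[1]=9,C[0]=6)=9 vs D=9 ok
[2] required=max(L[2]=7,C[1]=6)=7 vs D=7 ok
[3] required=max(L[3]=4,C[2]=7)=7 vs D=7 ok
[4] required=max(L[4]=3,C[3]=7)=7 vs D=4 SHORT
[5] required=max(L[5]=9,C[4]=7)=9 vs D=9 ok
[6] required=max(L[6]=2,C[5]=7)=7 vs D=7 ok
[7] required=C[6]=3=3 vs D=3 ok

hazard at step 4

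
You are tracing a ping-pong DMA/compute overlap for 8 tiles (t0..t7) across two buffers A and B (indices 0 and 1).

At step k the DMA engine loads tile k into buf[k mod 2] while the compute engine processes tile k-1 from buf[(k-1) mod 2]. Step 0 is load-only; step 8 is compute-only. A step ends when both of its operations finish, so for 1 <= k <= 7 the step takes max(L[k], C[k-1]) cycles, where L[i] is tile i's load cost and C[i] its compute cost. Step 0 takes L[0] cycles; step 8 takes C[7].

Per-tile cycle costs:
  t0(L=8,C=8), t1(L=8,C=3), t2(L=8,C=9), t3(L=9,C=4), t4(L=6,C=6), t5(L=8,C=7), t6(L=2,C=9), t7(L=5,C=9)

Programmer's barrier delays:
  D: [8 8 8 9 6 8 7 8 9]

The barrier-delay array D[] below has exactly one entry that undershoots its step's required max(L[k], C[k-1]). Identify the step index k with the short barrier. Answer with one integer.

hazard at step 7

k=0 barrier L[0]=8→8c, D[0]=8 ok
k=1 barrier max(L[1]=8,C[0]=8)→8c, D[1]=8 ok
k=2 barrier max(L[2]=8,C[1]=3)→8c, D[2]=8 ok
k=3 barrier max(L[3]=9,C[2]=9)→9c, D[3]=9 ok
k=4 barrier max(L[4]=6,C[3]=4)→6c, D[4]=6 ok
k=5 barrier max(L[5]=8,C[4]=6)→8c, D[5]=8 ok
k=6 barrier max(L[6]=2,C[5]=7)→7c, D[6]=7 ok
k=7 barrier max(L[7]=5,C[6]=9)→9c, D[7]=8 SHORT
k=8 barrier C[7]=9→9c, D[8]=9 ok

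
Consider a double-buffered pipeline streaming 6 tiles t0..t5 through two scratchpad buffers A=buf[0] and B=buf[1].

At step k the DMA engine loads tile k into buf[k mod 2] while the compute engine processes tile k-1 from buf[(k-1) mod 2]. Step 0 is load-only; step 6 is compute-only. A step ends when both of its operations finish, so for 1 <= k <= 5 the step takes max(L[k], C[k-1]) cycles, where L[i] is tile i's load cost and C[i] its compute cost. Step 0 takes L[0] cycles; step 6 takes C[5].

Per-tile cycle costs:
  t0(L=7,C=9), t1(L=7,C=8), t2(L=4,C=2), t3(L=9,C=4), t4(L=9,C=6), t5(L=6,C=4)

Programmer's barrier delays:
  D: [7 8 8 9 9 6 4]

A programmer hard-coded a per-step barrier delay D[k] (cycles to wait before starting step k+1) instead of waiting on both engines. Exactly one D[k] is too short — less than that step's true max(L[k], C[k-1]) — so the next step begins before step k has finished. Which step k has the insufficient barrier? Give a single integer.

[0] required=L[0]=7=7 vs D=7 ok
[1] required=max(L[1]=7,C[0]=9)=9 vs D=8 SHORT
[2] required=max(L[2]=4,C[1]=8)=8 vs D=8 ok
[3] required=max(L[3]=9,C[2]=2)=9 vs D=9 ok
[4] required=max(L[4]=9,C[3]=4)=9 vs D=9 ok
[5] required=max(L[5]=6,C[4]=6)=6 vs D=6 ok
[6] required=C[5]=4=4 vs D=4 ok

hazard at step 1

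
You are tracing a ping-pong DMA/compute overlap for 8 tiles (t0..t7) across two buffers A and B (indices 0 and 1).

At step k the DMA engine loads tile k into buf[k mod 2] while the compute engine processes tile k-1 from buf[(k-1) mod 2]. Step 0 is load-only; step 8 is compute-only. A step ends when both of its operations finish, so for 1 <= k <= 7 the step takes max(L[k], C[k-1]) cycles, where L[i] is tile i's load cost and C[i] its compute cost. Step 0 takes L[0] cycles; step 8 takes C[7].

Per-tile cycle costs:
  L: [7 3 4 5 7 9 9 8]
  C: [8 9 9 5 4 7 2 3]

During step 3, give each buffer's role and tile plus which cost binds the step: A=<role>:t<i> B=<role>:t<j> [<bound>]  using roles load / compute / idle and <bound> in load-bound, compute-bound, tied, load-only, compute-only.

step 3: A=compute:t2 B=load:t3 [compute-bound]

k=0 load=t0/7c comp=- wait=7 total=7
k=1 load=t1/3c comp=t0/8c wait=8 total=15
k=2 load=t2/4c comp=t1/9c wait=9 total=24
k=3 load=t3/5c comp=t2/9c wait=9 total=33
k=4 load=t4/7c comp=t3/5c wait=7 total=40
k=5 load=t5/9c comp=t4/4c wait=9 total=49
k=6 load=t6/9c comp=t5/7c wait=9 total=58
k=7 load=t7/8c comp=t6/2c wait=8 total=66
k=8 load=- comp=t7/3c wait=3 total=69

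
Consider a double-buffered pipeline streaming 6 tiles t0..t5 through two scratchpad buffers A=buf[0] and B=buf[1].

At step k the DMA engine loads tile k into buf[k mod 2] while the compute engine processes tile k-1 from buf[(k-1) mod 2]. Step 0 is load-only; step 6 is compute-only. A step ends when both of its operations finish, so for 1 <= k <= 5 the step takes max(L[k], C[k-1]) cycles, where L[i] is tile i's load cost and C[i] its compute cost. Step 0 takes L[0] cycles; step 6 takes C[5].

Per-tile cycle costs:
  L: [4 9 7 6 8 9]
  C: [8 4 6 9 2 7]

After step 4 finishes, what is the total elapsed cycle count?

step 0: L[0]=4 → dur=4, Σ=4 | A=load:t0 B=idle [load-only]
step 1: L[1]=9 C[0]=8 → dur=9, Σ=13 | A=compute:t0 B=load:t1 [load-bound]
step 2: L[2]=7 C[1]=4 → dur=7, Σ=20 | A=load:t2 B=compute:t1 [load-bound]
step 3: L[3]=6 C[2]=6 → dur=6, Σ=26 | A=compute:t2 B=load:t3 [tied]
step 4: L[4]=8 C[3]=9 → dur=9, Σ=35 | A=load:t4 B=compute:t3 [compute-bound]
step 5: L[5]=9 C[4]=2 → dur=9, Σ=44 | A=compute:t4 B=load:t5 [load-bound]
step 6: C[5]=7 → dur=7, Σ=51 | A=idle B=compute:t5 [compute-only]

end_cycle[4] = 35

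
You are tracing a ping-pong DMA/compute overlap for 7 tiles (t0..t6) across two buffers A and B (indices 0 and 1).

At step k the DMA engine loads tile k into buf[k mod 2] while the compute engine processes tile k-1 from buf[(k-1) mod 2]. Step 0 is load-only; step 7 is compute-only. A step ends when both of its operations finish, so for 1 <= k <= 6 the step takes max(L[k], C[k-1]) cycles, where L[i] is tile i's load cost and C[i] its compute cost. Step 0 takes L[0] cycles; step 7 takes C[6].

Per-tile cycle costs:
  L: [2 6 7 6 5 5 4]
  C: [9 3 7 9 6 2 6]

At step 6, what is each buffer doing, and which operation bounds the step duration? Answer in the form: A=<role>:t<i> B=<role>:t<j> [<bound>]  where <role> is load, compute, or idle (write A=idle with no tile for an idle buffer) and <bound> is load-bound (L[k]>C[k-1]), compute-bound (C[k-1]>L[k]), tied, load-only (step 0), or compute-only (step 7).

step 6: A=load:t6 B=compute:t5 [load-bound]

[0] DMA t0→A (2c) ∥ CU idle ⇒ 2c, clock 2
[1] DMA t1→B (6c) ∥ CU A:t0 (9c) ⇒ 9c, clock 11
[2] DMA t2→A (7c) ∥ CU B:t1 (3c) ⇒ 7c, clock 18
[3] DMA t3→B (6c) ∥ CU A:t2 (7c) ⇒ 7c, clock 25
[4] DMA t4→A (5c) ∥ CU B:t3 (9c) ⇒ 9c, clock 34
[5] DMA t5→B (5c) ∥ CU A:t4 (6c) ⇒ 6c, clock 40
[6] DMA t6→A (4c) ∥ CU B:t5 (2c) ⇒ 4c, clock 44
[7] DMA idle ∥ CU A:t6 (6c) ⇒ 6c, clock 50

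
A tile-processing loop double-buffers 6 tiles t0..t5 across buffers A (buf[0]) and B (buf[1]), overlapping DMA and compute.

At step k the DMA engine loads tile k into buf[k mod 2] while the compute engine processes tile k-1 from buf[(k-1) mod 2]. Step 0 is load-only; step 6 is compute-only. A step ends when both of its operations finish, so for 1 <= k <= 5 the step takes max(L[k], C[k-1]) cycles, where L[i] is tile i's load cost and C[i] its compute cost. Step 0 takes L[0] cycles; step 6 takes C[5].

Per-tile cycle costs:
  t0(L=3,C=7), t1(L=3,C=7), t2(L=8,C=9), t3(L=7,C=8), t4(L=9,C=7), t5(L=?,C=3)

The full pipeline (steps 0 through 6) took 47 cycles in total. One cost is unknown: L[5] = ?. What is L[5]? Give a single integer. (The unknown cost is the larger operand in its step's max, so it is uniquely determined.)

step 0: dur = L[0]=3 = 3
step 1: dur = max(L[1]=3, C[0]=7) = 7
step 2: dur = max(L[2]=8, C[1]=7) = 8
step 3: dur = max(L[3]=7, C[2]=9) = 9
step 4: dur = max(L[4]=9, C[3]=8) = 9
step 5: dur = max(L[5]=?, C[4]=7) = L[5]  (unknown; binding)
step 6: dur = C[5]=3 = 3
sum of known step durations = 39
dur[5] = total - known = 47 - 39 = 8
L[5] is the binding max in step 5, so L[5] = dur[5] = 8

L[5] = 8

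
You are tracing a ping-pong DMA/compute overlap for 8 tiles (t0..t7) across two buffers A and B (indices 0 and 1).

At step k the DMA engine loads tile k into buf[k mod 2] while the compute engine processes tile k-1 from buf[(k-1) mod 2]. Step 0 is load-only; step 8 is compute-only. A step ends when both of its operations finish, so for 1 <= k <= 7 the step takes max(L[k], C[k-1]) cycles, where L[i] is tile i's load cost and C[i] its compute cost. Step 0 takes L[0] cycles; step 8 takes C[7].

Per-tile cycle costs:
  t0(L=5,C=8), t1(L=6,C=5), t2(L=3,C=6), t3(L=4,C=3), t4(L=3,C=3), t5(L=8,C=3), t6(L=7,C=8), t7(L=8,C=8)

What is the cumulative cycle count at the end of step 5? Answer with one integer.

k=0 load=t0/5c comp=- wait=5 total=5
k=1 load=t1/6c comp=t0/8c wait=8 total=13
k=2 load=t2/3c comp=t1/5c wait=5 total=18
k=3 load=t3/4c comp=t2/6c wait=6 total=24
k=4 load=t4/3c comp=t3/3c wait=3 total=27
k=5 load=t5/8c comp=t4/3c wait=8 total=35
k=6 load=t6/7c comp=t5/3c wait=7 total=42
k=7 load=t7/8c comp=t6/8c wait=8 total=50
k=8 load=- comp=t7/8c wait=8 total=58

end_cycle[5] = 35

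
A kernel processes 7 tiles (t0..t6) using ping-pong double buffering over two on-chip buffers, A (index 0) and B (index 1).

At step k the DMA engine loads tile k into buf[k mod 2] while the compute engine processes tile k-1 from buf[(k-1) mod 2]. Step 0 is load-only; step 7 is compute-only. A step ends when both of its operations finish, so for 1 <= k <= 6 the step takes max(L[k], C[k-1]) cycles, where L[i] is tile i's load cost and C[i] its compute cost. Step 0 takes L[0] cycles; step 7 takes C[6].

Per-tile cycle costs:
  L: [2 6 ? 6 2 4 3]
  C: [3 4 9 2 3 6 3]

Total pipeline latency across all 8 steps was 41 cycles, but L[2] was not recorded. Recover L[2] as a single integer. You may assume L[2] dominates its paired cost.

L[2] = 9

step 0: dur = L[0]=2 = 2
step 1: dur = max(L[1]=6, C[0]=3) = 6
step 2: dur = max(L[2]=?, C[1]=4) = L[2]  (unknown; binding)
step 3: dur = max(L[3]=6, C[2]=9) = 9
step 4: dur = max(L[4]=2, C[3]=2) = 2
step 5: dur = max(L[5]=4, C[4]=3) = 4
step 6: dur = max(L[6]=3, C[5]=6) = 6
step 7: dur = C[6]=3 = 3
sum of known step durations = 32
dur[2] = total - known = 41 - 32 = 9
L[2] is the binding max in step 2, so L[2] = dur[2] = 9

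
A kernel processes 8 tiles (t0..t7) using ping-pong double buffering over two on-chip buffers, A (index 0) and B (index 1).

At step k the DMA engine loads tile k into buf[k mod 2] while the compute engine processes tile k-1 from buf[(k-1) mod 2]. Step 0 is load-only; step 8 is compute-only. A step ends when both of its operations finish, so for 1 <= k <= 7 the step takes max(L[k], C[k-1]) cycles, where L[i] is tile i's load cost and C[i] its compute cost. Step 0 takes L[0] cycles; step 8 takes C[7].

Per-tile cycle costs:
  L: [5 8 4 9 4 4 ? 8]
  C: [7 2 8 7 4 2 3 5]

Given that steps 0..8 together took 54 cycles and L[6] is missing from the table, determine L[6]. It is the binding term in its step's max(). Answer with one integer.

step 0 = dur = L[0]=5 = 5
step 1 = dur = max(L[1]=8, C[0]=7) = 8
step 2 = dur = max(L[2]=4, C[1]=2) = 4
step 3 = dur = max(L[3]=9, C[2]=8) = 9
step 4 = dur = max(L[4]=4, C[3]=7) = 7
step 5 = dur = max(L[5]=4, C[4]=4) = 4
step 6 = dur = max(L[6]=?, C[5]=2) = L[6]  (unknown; binding)
step 7 = dur = max(L[7]=8, C[6]=3) = 8
step 8 = dur = C[7]=5 = 5
sum of known step durations = 50
dur[6] = total - known = 54 - 50 = 4
L[6] is the binding max in step 6, so L[6] = dur[6] = 4

L[6] = 4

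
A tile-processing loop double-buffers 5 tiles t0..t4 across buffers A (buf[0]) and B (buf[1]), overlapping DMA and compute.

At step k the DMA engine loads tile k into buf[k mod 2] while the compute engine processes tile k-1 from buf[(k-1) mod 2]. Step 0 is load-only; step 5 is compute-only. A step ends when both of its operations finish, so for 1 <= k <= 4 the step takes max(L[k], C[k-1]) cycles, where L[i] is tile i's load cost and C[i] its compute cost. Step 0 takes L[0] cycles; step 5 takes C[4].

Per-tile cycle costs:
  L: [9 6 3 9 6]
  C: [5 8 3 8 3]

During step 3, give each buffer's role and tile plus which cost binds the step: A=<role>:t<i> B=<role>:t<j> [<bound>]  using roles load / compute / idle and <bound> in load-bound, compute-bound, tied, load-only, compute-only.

k=0 load=t0/9c comp=- wait=9 total=9
k=1 load=t1/6c comp=t0/5c wait=6 total=15
k=2 load=t2/3c comp=t1/8c wait=8 total=23
k=3 load=t3/9c comp=t2/3c wait=9 total=32
k=4 load=t4/6c comp=t3/8c wait=8 total=40
k=5 load=- comp=t4/3c wait=3 total=43

step 3: A=compute:t2 B=load:t3 [load-bound]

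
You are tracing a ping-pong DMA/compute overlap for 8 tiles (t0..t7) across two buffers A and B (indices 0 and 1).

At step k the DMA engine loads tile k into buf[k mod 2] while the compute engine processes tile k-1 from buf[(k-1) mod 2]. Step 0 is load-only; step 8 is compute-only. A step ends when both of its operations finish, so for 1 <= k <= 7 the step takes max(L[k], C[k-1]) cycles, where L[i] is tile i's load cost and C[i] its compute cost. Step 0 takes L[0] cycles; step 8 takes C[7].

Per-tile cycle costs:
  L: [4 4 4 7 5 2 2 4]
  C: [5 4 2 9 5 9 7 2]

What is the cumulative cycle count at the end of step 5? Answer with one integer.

  0. 4=4c; end=4; A:t0 B:-
  1. max(4,5)=5c; end=9; A:t0 B:t1
  2. max(4,4)=4c; end=13; A:t2 B:t1
  3. max(7,2)=7c; end=20; A:t2 B:t3
  4. max(5,9)=9c; end=29; A:t4 B:t3
  5. max(2,5)=5c; end=34; A:t4 B:t5
  6. max(2,9)=9c; end=43; A:t6 B:t5
  7. max(4,7)=7c; end=50; A:t6 B:t7
  8. 2=2c; end=52; A:t6 B:t7

end_cycle[5] = 34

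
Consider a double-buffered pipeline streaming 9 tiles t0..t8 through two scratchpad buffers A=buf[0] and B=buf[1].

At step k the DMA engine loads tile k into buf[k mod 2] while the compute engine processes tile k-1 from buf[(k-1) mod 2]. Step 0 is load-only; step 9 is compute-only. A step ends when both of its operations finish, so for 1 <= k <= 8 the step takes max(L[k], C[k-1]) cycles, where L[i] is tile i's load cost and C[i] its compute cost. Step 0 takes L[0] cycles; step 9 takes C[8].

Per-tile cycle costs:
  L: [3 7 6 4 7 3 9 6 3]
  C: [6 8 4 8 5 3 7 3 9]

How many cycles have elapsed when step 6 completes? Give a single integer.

end_cycle[6] = 44

k=0 load=t0/3c comp=- wait=3 total=3
k=1 load=t1/7c comp=t0/6c wait=7 total=10
k=2 load=t2/6c comp=t1/8c wait=8 total=18
k=3 load=t3/4c comp=t2/4c wait=4 total=22
k=4 load=t4/7c comp=t3/8c wait=8 total=30
k=5 load=t5/3c comp=t4/5c wait=5 total=35
k=6 load=t6/9c comp=t5/3c wait=9 total=44
k=7 load=t7/6c comp=t6/7c wait=7 total=51
k=8 load=t8/3c comp=t7/3c wait=3 total=54
k=9 load=- comp=t8/9c wait=9 total=63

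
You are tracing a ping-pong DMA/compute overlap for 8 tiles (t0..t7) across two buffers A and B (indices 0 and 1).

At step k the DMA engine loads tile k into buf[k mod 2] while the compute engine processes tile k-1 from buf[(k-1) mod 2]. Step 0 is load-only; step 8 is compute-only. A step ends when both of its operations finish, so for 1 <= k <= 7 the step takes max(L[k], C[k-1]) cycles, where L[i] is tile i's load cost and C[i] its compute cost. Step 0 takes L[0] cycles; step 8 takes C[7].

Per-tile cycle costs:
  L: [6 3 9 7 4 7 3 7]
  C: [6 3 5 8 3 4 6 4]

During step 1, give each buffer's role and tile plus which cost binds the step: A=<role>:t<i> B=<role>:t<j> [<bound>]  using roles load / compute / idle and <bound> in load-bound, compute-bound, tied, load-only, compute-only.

step 1: A=compute:t0 B=load:t1 [compute-bound]

[0] DMA t0→A (6c) ∥ CU idle ⇒ 6c, clock 6
[1] DMA t1→B (3c) ∥ CU A:t0 (6c) ⇒ 6c, clock 12
[2] DMA t2→A (9c) ∥ CU B:t1 (3c) ⇒ 9c, clock 21
[3] DMA t3→B (7c) ∥ CU A:t2 (5c) ⇒ 7c, clock 28
[4] DMA t4→A (4c) ∥ CU B:t3 (8c) ⇒ 8c, clock 36
[5] DMA t5→B (7c) ∥ CU A:t4 (3c) ⇒ 7c, clock 43
[6] DMA t6→A (3c) ∥ CU B:t5 (4c) ⇒ 4c, clock 47
[7] DMA t7→B (7c) ∥ CU A:t6 (6c) ⇒ 7c, clock 54
[8] DMA idle ∥ CU B:t7 (4c) ⇒ 4c, clock 58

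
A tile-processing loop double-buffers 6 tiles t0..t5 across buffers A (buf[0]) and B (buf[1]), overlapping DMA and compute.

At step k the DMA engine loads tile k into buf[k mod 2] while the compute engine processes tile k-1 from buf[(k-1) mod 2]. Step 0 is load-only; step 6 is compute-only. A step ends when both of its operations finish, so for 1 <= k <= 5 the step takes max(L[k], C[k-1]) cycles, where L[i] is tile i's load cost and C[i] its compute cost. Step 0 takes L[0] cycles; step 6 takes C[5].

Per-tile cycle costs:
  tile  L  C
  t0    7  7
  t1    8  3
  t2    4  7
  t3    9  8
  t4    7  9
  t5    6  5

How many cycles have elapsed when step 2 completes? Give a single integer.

end_cycle[2] = 19

  0. 7=7c; end=7; A:t0 B:-
  1. max(8,7)=8c; end=15; A:t0 B:t1
  2. max(4,3)=4c; end=19; A:t2 B:t1
  3. max(9,7)=9c; end=28; A:t2 B:t3
  4. max(7,8)=8c; end=36; A:t4 B:t3
  5. max(6,9)=9c; end=45; A:t4 B:t5
  6. 5=5c; end=50; A:t4 B:t5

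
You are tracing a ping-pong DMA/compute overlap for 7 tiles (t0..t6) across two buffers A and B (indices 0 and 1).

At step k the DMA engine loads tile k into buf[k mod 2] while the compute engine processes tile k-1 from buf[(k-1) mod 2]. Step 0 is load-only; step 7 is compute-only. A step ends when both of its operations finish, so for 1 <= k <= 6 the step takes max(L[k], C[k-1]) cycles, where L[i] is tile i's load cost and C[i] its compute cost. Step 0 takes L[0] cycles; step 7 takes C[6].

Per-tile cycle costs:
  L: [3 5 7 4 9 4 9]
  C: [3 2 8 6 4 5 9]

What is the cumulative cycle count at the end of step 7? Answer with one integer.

end_cycle[7] = 54

k=0 load=t0/3c comp=- wait=3 total=3
k=1 load=t1/5c comp=t0/3c wait=5 total=8
k=2 load=t2/7c comp=t1/2c wait=7 total=15
k=3 load=t3/4c comp=t2/8c wait=8 total=23
k=4 load=t4/9c comp=t3/6c wait=9 total=32
k=5 load=t5/4c comp=t4/4c wait=4 total=36
k=6 load=t6/9c comp=t5/5c wait=9 total=45
k=7 load=- comp=t6/9c wait=9 total=54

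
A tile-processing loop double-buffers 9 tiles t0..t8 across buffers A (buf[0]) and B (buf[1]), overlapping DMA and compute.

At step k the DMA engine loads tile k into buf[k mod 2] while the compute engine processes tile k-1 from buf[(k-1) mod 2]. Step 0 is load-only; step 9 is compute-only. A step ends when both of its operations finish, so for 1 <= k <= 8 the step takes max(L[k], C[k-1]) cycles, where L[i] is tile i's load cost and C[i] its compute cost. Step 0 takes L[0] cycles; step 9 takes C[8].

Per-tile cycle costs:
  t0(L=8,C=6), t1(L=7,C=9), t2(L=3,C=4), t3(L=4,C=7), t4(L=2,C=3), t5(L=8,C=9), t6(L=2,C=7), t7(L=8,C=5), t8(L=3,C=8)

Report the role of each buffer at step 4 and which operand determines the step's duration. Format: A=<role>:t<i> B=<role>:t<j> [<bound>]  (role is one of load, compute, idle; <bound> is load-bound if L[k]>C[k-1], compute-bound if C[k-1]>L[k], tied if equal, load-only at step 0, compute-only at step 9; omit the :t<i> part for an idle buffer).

step 4: A=load:t4 B=compute:t3 [compute-bound]

step 0: L[0]=8 → dur=8, Σ=8 | A=load:t0 B=idle [load-only]
step 1: L[1]=7 C[0]=6 → dur=7, Σ=15 | A=compute:t0 B=load:t1 [load-bound]
step 2: L[2]=3 C[1]=9 → dur=9, Σ=24 | A=load:t2 B=compute:t1 [compute-bound]
step 3: L[3]=4 C[2]=4 → dur=4, Σ=28 | A=compute:t2 B=load:t3 [tied]
step 4: L[4]=2 C[3]=7 → dur=7, Σ=35 | A=load:t4 B=compute:t3 [compute-bound]
step 5: L[5]=8 C[4]=3 → dur=8, Σ=43 | A=compute:t4 B=load:t5 [load-bound]
step 6: L[6]=2 C[5]=9 → dur=9, Σ=52 | A=load:t6 B=compute:t5 [compute-bound]
step 7: L[7]=8 C[6]=7 → dur=8, Σ=60 | A=compute:t6 B=load:t7 [load-bound]
step 8: L[8]=3 C[7]=5 → dur=5, Σ=65 | A=load:t8 B=compute:t7 [compute-bound]
step 9: C[8]=8 → dur=8, Σ=73 | A=compute:t8 B=idle [compute-only]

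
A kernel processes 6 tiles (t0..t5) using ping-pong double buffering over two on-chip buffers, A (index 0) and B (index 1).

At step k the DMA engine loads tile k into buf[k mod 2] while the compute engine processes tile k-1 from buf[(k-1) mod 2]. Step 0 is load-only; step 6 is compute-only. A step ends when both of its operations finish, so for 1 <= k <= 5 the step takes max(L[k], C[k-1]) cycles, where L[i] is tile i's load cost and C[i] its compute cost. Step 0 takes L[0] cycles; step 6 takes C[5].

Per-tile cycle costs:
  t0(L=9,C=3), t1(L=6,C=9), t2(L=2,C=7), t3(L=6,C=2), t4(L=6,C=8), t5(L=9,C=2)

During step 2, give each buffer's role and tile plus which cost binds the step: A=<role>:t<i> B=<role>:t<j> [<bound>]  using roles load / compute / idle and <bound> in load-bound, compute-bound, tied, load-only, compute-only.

step 2: A=load:t2 B=compute:t1 [compute-bound]

k=0 load=t0/9c comp=- wait=9 total=9
k=1 load=t1/6c comp=t0/3c wait=6 total=15
k=2 load=t2/2c comp=t1/9c wait=9 total=24
k=3 load=t3/6c comp=t2/7c wait=7 total=31
k=4 load=t4/6c comp=t3/2c wait=6 total=37
k=5 load=t5/9c comp=t4/8c wait=9 total=46
k=6 load=- comp=t5/2c wait=2 total=48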